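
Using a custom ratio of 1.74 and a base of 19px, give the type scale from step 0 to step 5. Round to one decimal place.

Step 0: 19px
Step 1: 19.0 × 1.74 = 33.1
Step 2: 19.0 × 1.74² = 57.5
Step 3: 19.0 × 1.74³ = 100.1
Step 4: 19.0 × 1.74⁴ = 174.2
Step 5: 19.0 × 1.74⁵ = 303.0

19.0px, 33.1px, 57.5px, 100.1px, 174.2px, 303.0px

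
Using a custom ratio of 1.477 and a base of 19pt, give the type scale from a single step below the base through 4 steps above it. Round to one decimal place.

Step -1: 19.0 ÷ 1.477 = 12.9
Step 0: 19pt
Step 1: 19.0 × 1.477 = 28.1
Step 2: 19.0 × 1.477² = 41.4
Step 3: 19.0 × 1.477³ = 61.2
Step 4: 19.0 × 1.477⁴ = 90.4

12.9pt, 19.0pt, 28.1pt, 41.4pt, 61.2pt, 90.4pt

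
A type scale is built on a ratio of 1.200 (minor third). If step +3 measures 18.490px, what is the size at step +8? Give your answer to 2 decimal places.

18.490 × 1.200⁵ = 18.490 × 2.48832 ≈ 46.009

46.01px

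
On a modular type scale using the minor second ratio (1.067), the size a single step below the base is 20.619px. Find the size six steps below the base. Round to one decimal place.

20.619 ÷ 1.067⁵ = 20.619 ÷ 1.38300 ≈ 14.909

14.9px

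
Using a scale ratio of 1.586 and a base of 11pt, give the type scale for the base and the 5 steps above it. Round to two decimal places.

11.00pt, 17.45pt, 27.67pt, 43.88pt, 69.60pt, 110.38pt

Step 0: 11pt
Step 1: 11.0 × 1.586 = 17.45
Step 2: 11.0 × 1.586² = 27.67
Step 3: 11.0 × 1.586³ = 43.88
Step 4: 11.0 × 1.586⁴ = 69.60
Step 5: 11.0 × 1.586⁵ = 110.38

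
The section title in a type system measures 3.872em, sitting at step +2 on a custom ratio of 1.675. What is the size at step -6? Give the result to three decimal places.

Moving from step +2 to step -6 is 8 steps down, so divide by r⁸.
3.872 ÷ 1.675⁸ = 3.872 ÷ 61.96101 ≈ 0.062

0.062em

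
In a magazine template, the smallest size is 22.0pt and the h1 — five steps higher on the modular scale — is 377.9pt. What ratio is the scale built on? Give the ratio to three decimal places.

r⁵ = 377.9 / 22.0, so r = (377.9/22.0)^(1/5).
r = 17.1773^(1/5) ≈ 1.7660

1.766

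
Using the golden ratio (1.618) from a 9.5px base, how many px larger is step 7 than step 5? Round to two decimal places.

170.44px

Step 5: 9.5 × 1.618⁵ = 105.3455px
Step 7: 9.5 × 1.618⁷ = 275.7866px
Difference: 275.7866 − 105.3455 = 170.4411px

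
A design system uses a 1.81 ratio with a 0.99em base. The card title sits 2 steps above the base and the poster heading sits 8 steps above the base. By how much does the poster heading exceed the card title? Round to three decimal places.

110.798em

Step 2: 0.99 × 1.81² = 3.24334em
Step 8: 0.99 × 1.81⁸ = 114.04173em
Difference: 114.04173 − 3.24334 = 110.79839em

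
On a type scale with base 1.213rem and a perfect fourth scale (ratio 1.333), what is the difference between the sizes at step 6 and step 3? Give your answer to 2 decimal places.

Step 3: 1.213 × 1.333³ = 2.8731rem
Step 6: 1.213 × 1.333⁶ = 6.8052rem
Difference: 6.8052 − 2.8731 = 3.9321rem

3.93rem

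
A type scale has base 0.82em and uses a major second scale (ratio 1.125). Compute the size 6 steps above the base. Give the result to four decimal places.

0.82 × 1.125⁶ = 0.82 × 2.02729 ≈ 1.6624

1.6624em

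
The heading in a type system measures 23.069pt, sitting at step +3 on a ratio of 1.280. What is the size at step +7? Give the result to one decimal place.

The gap is 7 − (3) = 4 steps, so the factor is 1.280^4.
23.069 × 1.280⁴ = 23.069 × 2.68435 ≈ 61.925

61.9pt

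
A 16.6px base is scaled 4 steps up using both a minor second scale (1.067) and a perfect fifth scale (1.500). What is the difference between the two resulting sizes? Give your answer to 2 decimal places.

Minor second: 16.6 × 1.067⁴ = 21.5162px
Perfect fifth: 16.6 × 1.500⁴ = 84.0375px
Difference: 84.0375 − 21.5162 = 62.5213px

62.52px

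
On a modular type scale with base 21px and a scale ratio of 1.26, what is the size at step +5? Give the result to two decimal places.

66.69px

21.0 × 1.26⁵ = 21.0 × 3.17580 ≈ 66.69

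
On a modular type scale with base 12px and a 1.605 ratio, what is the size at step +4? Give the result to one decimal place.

12.0 × 1.605⁴ = 12.0 × 6.63590 ≈ 79.63

79.6px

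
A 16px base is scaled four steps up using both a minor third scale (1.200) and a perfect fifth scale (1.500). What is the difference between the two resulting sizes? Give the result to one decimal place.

Minor third: 16.0 × 1.200⁴ = 33.178px
Perfect fifth: 16.0 × 1.500⁴ = 81.000px
Difference: 81.000 − 33.178 = 47.822px

47.8px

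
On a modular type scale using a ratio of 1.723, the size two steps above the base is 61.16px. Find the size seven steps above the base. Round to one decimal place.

61.16 × 1.723⁵ = 61.16 × 15.18541 ≈ 928.739

928.7px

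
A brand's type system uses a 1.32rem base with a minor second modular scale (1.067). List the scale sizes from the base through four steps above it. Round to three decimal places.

Step 0: 1.32rem
Step 1: 1.32 × 1.067 = 1.408
Step 2: 1.32 × 1.067² = 1.503
Step 3: 1.32 × 1.067³ = 1.603
Step 4: 1.32 × 1.067⁴ = 1.711

1.320rem, 1.408rem, 1.503rem, 1.603rem, 1.711rem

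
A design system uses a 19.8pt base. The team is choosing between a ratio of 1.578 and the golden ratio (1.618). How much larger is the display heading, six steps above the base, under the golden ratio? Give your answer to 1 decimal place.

At 1.578: 19.8 × 1.578⁶ = 305.708pt
Golden ratio: 19.8 × 1.618⁶ = 355.252pt
Difference: 355.252 − 305.708 = 49.544pt

49.5pt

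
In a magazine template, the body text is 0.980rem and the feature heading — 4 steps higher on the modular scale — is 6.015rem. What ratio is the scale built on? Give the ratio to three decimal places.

The ratio satisfies 0.980 × r⁴ = 6.015, so r = (6.015 / 0.980)^(1/4).
r = 6.1378^(1/4) ≈ 1.5740

1.574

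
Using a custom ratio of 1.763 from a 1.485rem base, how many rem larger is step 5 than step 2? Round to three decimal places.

Step 2: 1.485 × 1.763² = 4.61563rem
Step 5: 1.485 × 1.763⁵ = 25.29228rem
Difference: 25.29228 − 4.61563 = 20.67665rem

20.677rem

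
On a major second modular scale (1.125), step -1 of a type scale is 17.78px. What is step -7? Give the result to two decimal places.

17.78 ÷ 1.125⁶ = 17.78 ÷ 2.02729 ≈ 8.770

8.77px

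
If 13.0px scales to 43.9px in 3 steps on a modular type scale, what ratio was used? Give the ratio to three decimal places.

r³ = 43.9 / 13.0, so r = (43.9/13.0)^(1/3).
r = 3.3769^(1/3) ≈ 1.5003

1.500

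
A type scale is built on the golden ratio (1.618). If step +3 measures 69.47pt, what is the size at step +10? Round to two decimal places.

2016.73pt

69.47 × 1.618⁷ = 69.47 × 29.03017 ≈ 2016.726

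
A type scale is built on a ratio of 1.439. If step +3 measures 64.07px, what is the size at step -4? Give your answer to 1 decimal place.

5.0px

64.07 ÷ 1.439⁷ = 64.07 ÷ 12.77690 ≈ 5.015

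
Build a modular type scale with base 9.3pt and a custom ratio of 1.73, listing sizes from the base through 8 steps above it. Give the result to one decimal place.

Step 0: 9.3pt
Step 1: 9.3 × 1.73 = 16.1
Step 2: 9.3 × 1.73² = 27.8
Step 3: 9.3 × 1.73³ = 48.2
Step 4: 9.3 × 1.73⁴ = 83.3
Step 5: 9.3 × 1.73⁵ = 144.1
Step 6: 9.3 × 1.73⁶ = 249.3
Step 7: 9.3 × 1.73⁷ = 431.3
Step 8: 9.3 × 1.73⁸ = 746.2

9.3pt, 16.1pt, 27.8pt, 48.2pt, 83.3pt, 144.1pt, 249.3pt, 431.3pt, 746.2pt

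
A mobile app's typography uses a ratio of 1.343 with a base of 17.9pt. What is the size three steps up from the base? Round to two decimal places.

A modular type scale is a geometric sequence: sizeₙ = base × rⁿ.
17.9 × 1.343³ = 17.9 × 2.42230 ≈ 43.36

43.36pt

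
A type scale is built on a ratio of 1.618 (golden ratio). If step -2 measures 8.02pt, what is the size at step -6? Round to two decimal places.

1.17pt

8.02 ÷ 1.618⁴ = 8.02 ÷ 6.85353 ≈ 1.170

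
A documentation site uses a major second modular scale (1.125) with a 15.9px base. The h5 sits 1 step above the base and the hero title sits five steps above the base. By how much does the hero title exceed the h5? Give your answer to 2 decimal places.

Step 1: 15.9 × 1.125 = 17.8875px
Step 5: 15.9 × 1.125⁵ = 28.6523px
Difference: 28.6523 − 17.8875 = 10.7648px

10.76px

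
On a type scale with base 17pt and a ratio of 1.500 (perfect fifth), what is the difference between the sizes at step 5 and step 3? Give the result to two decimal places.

71.72pt

Step 3: 17.0 × 1.500³ = 57.3750pt
Step 5: 17.0 × 1.500⁵ = 129.0938pt
Difference: 129.0938 − 57.3750 = 71.7188pt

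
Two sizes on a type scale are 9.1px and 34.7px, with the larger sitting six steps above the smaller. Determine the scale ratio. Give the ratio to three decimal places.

1.250

The ratio satisfies 9.1 × r⁶ = 34.7, so r = (34.7 / 9.1)^(1/6).
r = 3.8132^(1/6) ≈ 1.2499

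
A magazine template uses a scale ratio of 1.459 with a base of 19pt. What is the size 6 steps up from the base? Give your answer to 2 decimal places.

Each step on a modular scale multiplies by the ratio, so the size n steps from the base is base × ratioⁿ.
19.0 × 1.459⁶ = 19.0 × 9.64566 ≈ 183.27

183.27pt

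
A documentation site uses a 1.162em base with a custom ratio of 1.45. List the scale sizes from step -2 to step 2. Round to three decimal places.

Step -2: 1.162 ÷ 1.45² = 0.553
Step -1: 1.162 ÷ 1.45 = 0.801
Step 0: 1.162em
Step 1: 1.162 × 1.45 = 1.685
Step 2: 1.162 × 1.45² = 2.443

0.553em, 0.801em, 1.162em, 1.685em, 2.443em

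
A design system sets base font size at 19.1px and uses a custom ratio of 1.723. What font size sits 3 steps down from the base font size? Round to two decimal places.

3.73px

19.1 ÷ 1.723³ = 19.1 ÷ 5.11512 ≈ 3.73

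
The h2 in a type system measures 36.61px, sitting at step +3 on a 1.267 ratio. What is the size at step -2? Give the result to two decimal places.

36.61 ÷ 1.267⁵ = 36.61 ÷ 3.26500 ≈ 11.213

11.21px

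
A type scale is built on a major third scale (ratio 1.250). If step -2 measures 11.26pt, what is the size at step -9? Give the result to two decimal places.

2.36pt

11.26 ÷ 1.250⁷ = 11.26 ÷ 4.76837 ≈ 2.361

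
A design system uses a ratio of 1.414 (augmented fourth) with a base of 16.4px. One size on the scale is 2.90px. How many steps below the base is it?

5

1.414ⁿ = 16.4 / 2.90 = 5.6552
n = ln(5.6552) / ln(1.414) = 1.7326 / 0.3464 ≈ 5.00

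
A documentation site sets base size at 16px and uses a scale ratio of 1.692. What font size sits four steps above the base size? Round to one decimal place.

16.0 × 1.692⁴ = 16.0 × 8.19599 ≈ 131.14

131.1px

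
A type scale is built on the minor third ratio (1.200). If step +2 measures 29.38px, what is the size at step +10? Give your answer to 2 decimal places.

126.33px

The gap is 10 − (2) = 8 steps, so the factor is 1.200^8.
29.38 × 1.200⁸ = 29.38 × 4.29982 ≈ 126.329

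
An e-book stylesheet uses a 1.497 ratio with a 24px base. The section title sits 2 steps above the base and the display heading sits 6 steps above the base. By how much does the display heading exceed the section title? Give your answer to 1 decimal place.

Step 2: 24.0 × 1.497² = 53.784px
Step 6: 24.0 × 1.497⁶ = 270.111px
Difference: 270.111 − 53.784 = 216.327px

216.3px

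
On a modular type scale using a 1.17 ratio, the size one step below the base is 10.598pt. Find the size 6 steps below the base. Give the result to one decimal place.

4.8pt

Moving from step -1 to step -6 is 5 steps down, so divide by r⁵.
10.598 ÷ 1.17⁵ = 10.598 ÷ 2.19245 ≈ 4.834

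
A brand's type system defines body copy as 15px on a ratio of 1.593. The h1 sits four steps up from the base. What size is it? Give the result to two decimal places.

Each step on a modular scale multiplies by the ratio, so the size n steps from the base is base × ratioⁿ.
15.0 × 1.593⁴ = 15.0 × 6.43966 ≈ 96.59

96.59px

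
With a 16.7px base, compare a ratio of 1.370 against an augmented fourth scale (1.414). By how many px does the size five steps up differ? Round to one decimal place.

13.8px

At 1.370: 16.7 × 1.370⁵ = 80.597px
Augmented fourth: 16.7 × 1.414⁵ = 94.398px
Difference: 94.398 − 80.597 = 13.801px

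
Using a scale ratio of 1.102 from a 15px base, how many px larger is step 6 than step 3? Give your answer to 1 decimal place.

6.8px

Step 3: 15.0 × 1.102³ = 20.074px
Step 6: 15.0 × 1.102⁶ = 26.865px
Difference: 26.865 − 20.074 = 6.791px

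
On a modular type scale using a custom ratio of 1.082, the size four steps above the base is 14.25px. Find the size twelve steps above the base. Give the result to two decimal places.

Moving from step +4 to step +12 is 8 steps up, so multiply by r⁸.
14.25 × 1.082⁸ = 14.25 × 1.87853 ≈ 26.769

26.77px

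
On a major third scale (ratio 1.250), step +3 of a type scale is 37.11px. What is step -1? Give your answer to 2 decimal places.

15.20px

The gap is -1 − (3) = -4 steps, so the factor is 1.250^-4.
37.11 ÷ 1.250⁴ = 37.11 ÷ 2.44141 ≈ 15.200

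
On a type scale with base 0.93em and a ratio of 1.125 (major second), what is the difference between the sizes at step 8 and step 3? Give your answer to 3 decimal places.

Step 3: 0.93 × 1.125³ = 1.32416em
Step 8: 0.93 × 1.125⁸ = 2.38618em
Difference: 2.38618 − 1.32416 = 1.06202em

1.062em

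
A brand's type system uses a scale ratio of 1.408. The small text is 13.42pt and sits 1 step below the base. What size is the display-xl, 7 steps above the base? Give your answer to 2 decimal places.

207.29pt

13.42 × 1.408⁸ = 13.42 × 15.44619 ≈ 207.288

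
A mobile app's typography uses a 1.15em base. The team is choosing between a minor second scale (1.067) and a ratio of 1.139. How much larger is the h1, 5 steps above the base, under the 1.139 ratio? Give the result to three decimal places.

Minor second: 1.15 × 1.067⁵ = 1.59045em
At 1.139: 1.15 × 1.139⁵ = 2.20453em
Difference: 2.20453 − 1.59045 = 0.61408em

0.614em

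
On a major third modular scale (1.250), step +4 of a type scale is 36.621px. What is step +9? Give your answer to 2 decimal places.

111.76px

Moving from step +4 to step +9 is 5 steps up, so multiply by r⁵.
36.621 × 1.250⁵ = 36.621 × 3.05176 ≈ 111.758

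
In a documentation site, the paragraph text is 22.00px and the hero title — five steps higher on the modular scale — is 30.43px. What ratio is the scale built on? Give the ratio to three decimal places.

r⁵ = 30.43 / 22.00, so r = (30.43/22.00)^(1/5).
r = 1.3832^(1/5) ≈ 1.0670

1.067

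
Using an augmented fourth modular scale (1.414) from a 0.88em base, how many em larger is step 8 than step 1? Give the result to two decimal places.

12.82em

Step 1: 0.88 × 1.414 = 1.2443em
Step 8: 0.88 × 1.414⁸ = 14.0630em
Difference: 14.0630 − 1.2443 = 12.8187em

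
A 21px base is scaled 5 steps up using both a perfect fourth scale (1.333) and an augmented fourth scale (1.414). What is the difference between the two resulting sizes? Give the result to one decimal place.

Perfect fourth: 21.0 × 1.333⁵ = 88.383px
Augmented fourth: 21.0 × 1.414⁵ = 118.704px
Difference: 118.704 − 88.383 = 30.321px

30.3px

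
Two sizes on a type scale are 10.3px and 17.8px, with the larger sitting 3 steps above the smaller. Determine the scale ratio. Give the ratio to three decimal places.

The ratio satisfies 10.3 × r³ = 17.8, so r = (17.8 / 10.3)^(1/3).
r = 1.7282^(1/3) ≈ 1.2000

1.200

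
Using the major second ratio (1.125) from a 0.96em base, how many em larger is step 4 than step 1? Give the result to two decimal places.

0.46em

Step 1: 0.96 × 1.125 = 1.0800em
Step 4: 0.96 × 1.125⁴ = 1.5377em
Difference: 1.5377 − 1.0800 = 0.4577em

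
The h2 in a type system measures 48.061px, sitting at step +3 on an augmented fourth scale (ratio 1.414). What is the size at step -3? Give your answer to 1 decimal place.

48.061 ÷ 1.414⁶ = 48.061 ÷ 7.99275 ≈ 6.013

6.0px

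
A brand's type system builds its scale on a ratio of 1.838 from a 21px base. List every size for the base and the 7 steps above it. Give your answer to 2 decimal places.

Step 0: 21px
Step 1: 21.0 × 1.838 = 38.60
Step 2: 21.0 × 1.838² = 70.94
Step 3: 21.0 × 1.838³ = 130.39
Step 4: 21.0 × 1.838⁴ = 239.66
Step 5: 21.0 × 1.838⁵ = 440.50
Step 6: 21.0 × 1.838⁶ = 809.64
Step 7: 21.0 × 1.838⁷ = 1488.12

21.00px, 38.60px, 70.94px, 130.39px, 239.66px, 440.50px, 809.64px, 1488.12px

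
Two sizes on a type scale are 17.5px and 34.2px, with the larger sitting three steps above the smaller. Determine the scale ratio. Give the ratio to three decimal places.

r³ = 34.2 / 17.5, so r = (34.2/17.5)^(1/3).
r = 1.9543^(1/3) ≈ 1.2502

1.250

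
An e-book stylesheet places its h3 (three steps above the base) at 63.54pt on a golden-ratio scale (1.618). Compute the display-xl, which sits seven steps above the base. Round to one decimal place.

435.5pt

63.54 × 1.618⁴ = 63.54 × 6.85353 ≈ 435.473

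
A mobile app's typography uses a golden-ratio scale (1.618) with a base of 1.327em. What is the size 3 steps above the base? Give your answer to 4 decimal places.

5.6209em

A modular type scale is a geometric sequence: sizeₙ = base × rⁿ.
1.327 × 1.618³ = 1.327 × 4.23580 ≈ 5.6209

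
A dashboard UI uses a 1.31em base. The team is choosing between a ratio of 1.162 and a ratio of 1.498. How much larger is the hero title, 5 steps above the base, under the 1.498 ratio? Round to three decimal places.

7.106em

At 1.162: 1.31 × 1.162⁵ = 2.77525em
At 1.498: 1.31 × 1.498⁵ = 9.88167em
Difference: 9.88167 − 2.77525 = 7.10642em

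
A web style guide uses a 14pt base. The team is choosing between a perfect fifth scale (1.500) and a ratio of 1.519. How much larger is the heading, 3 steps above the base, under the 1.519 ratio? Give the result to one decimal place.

Perfect fifth: 14.0 × 1.500³ = 47.250pt
At 1.519: 14.0 × 1.519³ = 49.068pt
Difference: 49.068 − 47.250 = 1.818pt

1.8pt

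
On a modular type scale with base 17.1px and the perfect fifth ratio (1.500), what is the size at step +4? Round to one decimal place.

17.1 × 1.500⁴ = 17.1 × 5.06250 ≈ 86.57

86.6px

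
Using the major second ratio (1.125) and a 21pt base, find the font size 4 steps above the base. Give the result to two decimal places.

21.0 × 1.125⁴ = 21.0 × 1.60181 ≈ 33.64

33.64pt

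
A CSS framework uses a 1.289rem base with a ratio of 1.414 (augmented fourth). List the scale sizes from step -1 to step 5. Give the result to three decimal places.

0.912rem, 1.289rem, 1.823rem, 2.577rem, 3.644rem, 5.153rem, 7.286rem

Step -1: 1.289 ÷ 1.414 = 0.912
Step 0: 1.289rem
Step 1: 1.289 × 1.414 = 1.823
Step 2: 1.289 × 1.414² = 2.577
Step 3: 1.289 × 1.414³ = 3.644
Step 4: 1.289 × 1.414⁴ = 5.153
Step 5: 1.289 × 1.414⁵ = 7.286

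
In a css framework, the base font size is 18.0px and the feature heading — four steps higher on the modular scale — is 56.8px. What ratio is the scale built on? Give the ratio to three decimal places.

The ratio satisfies 18.0 × r⁴ = 56.8, so r = (56.8 / 18.0)^(1/4).
r = 3.1556^(1/4) ≈ 1.3328

1.333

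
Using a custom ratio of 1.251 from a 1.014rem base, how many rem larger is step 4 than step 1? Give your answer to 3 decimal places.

Step 1: 1.014 × 1.251 = 1.26851rem
Step 4: 1.014 × 1.251⁴ = 2.48352rem
Difference: 2.48352 − 1.26851 = 1.21501rem

1.215rem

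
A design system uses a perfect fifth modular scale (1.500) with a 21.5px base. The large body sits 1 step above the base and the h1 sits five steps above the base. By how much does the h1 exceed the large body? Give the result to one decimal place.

Step 1: 21.5 × 1.500 = 32.250px
Step 5: 21.5 × 1.500⁵ = 163.266px
Difference: 163.266 − 32.250 = 131.016px

131.0px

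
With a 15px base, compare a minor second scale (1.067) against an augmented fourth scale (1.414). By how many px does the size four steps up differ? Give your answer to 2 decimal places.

Minor second: 15.0 × 1.067⁴ = 19.4424px
Augmented fourth: 15.0 × 1.414⁴ = 59.9638px
Difference: 59.9638 − 19.4424 = 40.5214px

40.52px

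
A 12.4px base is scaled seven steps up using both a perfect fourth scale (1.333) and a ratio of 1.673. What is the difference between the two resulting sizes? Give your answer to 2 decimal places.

362.14px

Perfect fourth: 12.4 × 1.333⁷ = 92.7327px
At 1.673: 12.4 × 1.673⁷ = 454.8763px
Difference: 454.8763 − 92.7327 = 362.1436px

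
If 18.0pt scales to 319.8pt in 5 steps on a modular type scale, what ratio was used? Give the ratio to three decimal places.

1.778

r⁵ = 319.8 / 18.0, so r = (319.8/18.0)^(1/5).
r = 17.7667^(1/5) ≈ 1.7780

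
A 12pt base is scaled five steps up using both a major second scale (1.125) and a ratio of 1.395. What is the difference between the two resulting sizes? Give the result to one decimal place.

Major second: 12.0 × 1.125⁵ = 21.624pt
At 1.395: 12.0 × 1.395⁵ = 63.395pt
Difference: 63.395 − 21.624 = 41.771pt

41.8pt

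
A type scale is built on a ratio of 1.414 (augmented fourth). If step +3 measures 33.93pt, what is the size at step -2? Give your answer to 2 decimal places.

33.93 ÷ 1.414⁵ = 33.93 ÷ 5.65258 ≈ 6.003

6.00pt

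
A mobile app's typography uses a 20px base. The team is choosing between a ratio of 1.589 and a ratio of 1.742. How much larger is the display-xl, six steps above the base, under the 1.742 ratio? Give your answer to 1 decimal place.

At 1.589: 20.0 × 1.589⁶ = 321.939px
At 1.742: 20.0 × 1.742⁶ = 558.880px
Difference: 558.880 − 321.939 = 236.941px

236.9px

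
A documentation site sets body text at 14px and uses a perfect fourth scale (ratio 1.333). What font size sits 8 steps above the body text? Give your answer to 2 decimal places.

139.56px

Every step multiplies by the scale ratio.
14.0 × 1.333⁸ = 14.0 × 9.96876 ≈ 139.56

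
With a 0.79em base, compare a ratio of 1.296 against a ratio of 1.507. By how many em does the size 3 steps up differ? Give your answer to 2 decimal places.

0.98em

At 1.296: 0.79 × 1.296³ = 1.7197em
At 1.507: 0.79 × 1.507³ = 2.7038em
Difference: 2.7038 − 1.7197 = 0.9841em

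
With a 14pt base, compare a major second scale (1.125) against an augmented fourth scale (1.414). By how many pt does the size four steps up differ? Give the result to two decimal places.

Major second: 14.0 × 1.125⁴ = 22.4253pt
Augmented fourth: 14.0 × 1.414⁴ = 55.9662pt
Difference: 55.9662 − 22.4253 = 33.5409pt

33.54pt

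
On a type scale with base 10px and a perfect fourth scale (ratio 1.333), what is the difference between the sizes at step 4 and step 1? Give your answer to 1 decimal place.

Step 1: 10.0 × 1.333 = 13.330px
Step 4: 10.0 × 1.333⁴ = 31.573px
Difference: 31.573 − 13.330 = 18.243px

18.2px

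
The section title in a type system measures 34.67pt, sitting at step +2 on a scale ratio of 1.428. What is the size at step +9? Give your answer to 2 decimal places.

419.81pt

34.67 × 1.428⁷ = 34.67 × 12.10870 ≈ 419.809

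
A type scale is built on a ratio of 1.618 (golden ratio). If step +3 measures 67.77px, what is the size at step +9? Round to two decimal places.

1215.93px

The gap is 9 − (3) = 6 steps, so the factor is 1.618^6.
67.77 × 1.618⁶ = 67.77 × 17.94201 ≈ 1215.930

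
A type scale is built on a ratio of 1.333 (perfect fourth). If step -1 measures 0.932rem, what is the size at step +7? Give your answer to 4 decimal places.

9.2909rem

0.932 × 1.333⁸ = 0.932 × 9.96876 ≈ 9.2909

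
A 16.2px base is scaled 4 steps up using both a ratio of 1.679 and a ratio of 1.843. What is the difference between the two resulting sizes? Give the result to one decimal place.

58.2px

At 1.679: 16.2 × 1.679⁴ = 128.741px
At 1.843: 16.2 × 1.843⁴ = 186.903px
Difference: 186.903 − 128.741 = 58.162px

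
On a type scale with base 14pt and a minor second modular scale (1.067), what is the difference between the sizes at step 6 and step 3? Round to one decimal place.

3.7pt

Step 3: 14.0 × 1.067³ = 17.007pt
Step 6: 14.0 × 1.067⁶ = 20.659pt
Difference: 20.659 − 17.007 = 3.652pt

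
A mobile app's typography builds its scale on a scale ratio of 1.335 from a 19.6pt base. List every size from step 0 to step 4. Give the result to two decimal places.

Step 0: 19.6pt
Step 1: 19.6 × 1.335 = 26.17
Step 2: 19.6 × 1.335² = 34.93
Step 3: 19.6 × 1.335³ = 46.63
Step 4: 19.6 × 1.335⁴ = 62.26

19.60pt, 26.17pt, 34.93pt, 46.63pt, 62.26pt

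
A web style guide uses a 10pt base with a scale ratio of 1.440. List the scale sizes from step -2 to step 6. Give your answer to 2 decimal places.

Step -2: 10.0 ÷ 1.440² = 4.82
Step -1: 10.0 ÷ 1.440 = 6.94
Step 0: 10pt
Step 1: 10.0 × 1.440 = 14.40
Step 2: 10.0 × 1.440² = 20.74
Step 3: 10.0 × 1.440³ = 29.86
Step 4: 10.0 × 1.440⁴ = 43.00
Step 5: 10.0 × 1.440⁵ = 61.92
Step 6: 10.0 × 1.440⁶ = 89.16

4.82pt, 6.94pt, 10.00pt, 14.40pt, 20.74pt, 29.86pt, 43.00pt, 61.92pt, 89.16pt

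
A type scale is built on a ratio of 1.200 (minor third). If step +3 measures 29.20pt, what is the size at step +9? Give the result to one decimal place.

29.20 × 1.200⁶ = 29.20 × 2.98598 ≈ 87.191

87.2pt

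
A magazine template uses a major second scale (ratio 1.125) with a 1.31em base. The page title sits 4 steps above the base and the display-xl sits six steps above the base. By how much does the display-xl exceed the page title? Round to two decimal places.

Step 4: 1.31 × 1.125⁴ = 2.0984em
Step 6: 1.31 × 1.125⁶ = 2.6557em
Difference: 2.6557 − 2.0984 = 0.5573em

0.56em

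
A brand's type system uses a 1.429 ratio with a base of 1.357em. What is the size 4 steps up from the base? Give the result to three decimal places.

5.659em

1.357 × 1.429⁴ = 1.357 × 4.16993 ≈ 5.659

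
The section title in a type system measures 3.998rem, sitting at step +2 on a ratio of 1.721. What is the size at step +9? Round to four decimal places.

178.7759rem

3.998 × 1.721⁷ = 3.998 × 44.71632 ≈ 178.7759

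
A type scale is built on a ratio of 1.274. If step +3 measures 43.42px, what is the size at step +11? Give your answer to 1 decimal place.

The gap is 11 − (3) = 8 steps, so the factor is 1.274^8.
43.42 × 1.274⁸ = 43.42 × 6.93994 ≈ 301.332

301.3px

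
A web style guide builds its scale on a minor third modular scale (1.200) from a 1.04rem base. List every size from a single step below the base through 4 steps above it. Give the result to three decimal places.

Step -1: 1.04 ÷ 1.200 = 0.867
Step 0: 1.04rem
Step 1: 1.04 × 1.200 = 1.248
Step 2: 1.04 × 1.200² = 1.498
Step 3: 1.04 × 1.200³ = 1.797
Step 4: 1.04 × 1.200⁴ = 2.157

0.867rem, 1.040rem, 1.248rem, 1.498rem, 1.797rem, 2.157rem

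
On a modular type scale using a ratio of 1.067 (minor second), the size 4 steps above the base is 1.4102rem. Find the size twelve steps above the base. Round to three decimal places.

2.369rem

Moving from step +4 to step +12 is 8 steps up, so multiply by r⁸.
1.4102 × 1.067⁸ = 1.4102 × 1.68002 ≈ 2.369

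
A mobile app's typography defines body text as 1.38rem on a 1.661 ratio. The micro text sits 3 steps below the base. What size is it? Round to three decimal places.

0.301rem

1.38 ÷ 1.661³ = 1.38 ÷ 4.58257 ≈ 0.301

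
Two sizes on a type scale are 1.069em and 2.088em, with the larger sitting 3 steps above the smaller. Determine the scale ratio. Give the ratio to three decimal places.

The ratio satisfies 1.069 × r³ = 2.088, so r = (2.088 / 1.069)^(1/3).
r = 1.9532^(1/3) ≈ 1.2500

1.250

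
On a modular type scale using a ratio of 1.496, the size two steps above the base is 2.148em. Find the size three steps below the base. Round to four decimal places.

The gap is -3 − (2) = -5 steps, so the factor is 1.496^-5.
2.148 ÷ 1.496⁵ = 2.148 ÷ 7.49304 ≈ 0.2867

0.2867em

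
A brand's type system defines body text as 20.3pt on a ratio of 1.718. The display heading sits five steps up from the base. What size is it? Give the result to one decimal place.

20.3 × 1.718⁵ = 20.3 × 14.96635 ≈ 303.82

303.8pt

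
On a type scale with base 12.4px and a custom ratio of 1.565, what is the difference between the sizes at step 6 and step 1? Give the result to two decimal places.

162.78px

Step 1: 12.4 × 1.565 = 19.4060px
Step 6: 12.4 × 1.565⁶ = 182.1830px
Difference: 182.1830 − 19.4060 = 162.7770px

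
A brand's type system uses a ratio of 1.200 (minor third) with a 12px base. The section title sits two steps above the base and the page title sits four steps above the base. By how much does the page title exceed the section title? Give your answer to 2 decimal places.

7.60px

Step 2: 12.0 × 1.200² = 17.2800px
Step 4: 12.0 × 1.200⁴ = 24.8832px
Difference: 24.8832 − 17.2800 = 7.6032px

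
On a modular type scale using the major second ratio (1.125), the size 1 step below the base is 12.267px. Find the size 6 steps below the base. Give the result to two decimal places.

6.81px

Moving from step -1 to step -6 is 5 steps down, so divide by r⁵.
12.267 ÷ 1.125⁵ = 12.267 ÷ 1.80203 ≈ 6.807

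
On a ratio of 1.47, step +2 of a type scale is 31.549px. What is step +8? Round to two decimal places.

318.34px

31.549 × 1.47⁶ = 31.549 × 10.09030 ≈ 318.339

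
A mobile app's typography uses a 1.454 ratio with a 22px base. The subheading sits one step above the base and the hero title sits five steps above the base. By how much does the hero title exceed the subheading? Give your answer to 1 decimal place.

Step 1: 22.0 × 1.454 = 31.988px
Step 5: 22.0 × 1.454⁵ = 142.970px
Difference: 142.970 − 31.988 = 110.982px

111.0px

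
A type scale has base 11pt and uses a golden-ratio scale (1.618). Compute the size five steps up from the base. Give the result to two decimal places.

11.0 × 1.618⁵ = 11.0 × 11.08901 ≈ 121.98

121.98pt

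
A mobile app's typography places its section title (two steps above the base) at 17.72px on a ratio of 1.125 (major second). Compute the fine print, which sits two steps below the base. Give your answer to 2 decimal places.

11.06px

17.72 ÷ 1.125⁴ = 17.72 ÷ 1.60181 ≈ 11.063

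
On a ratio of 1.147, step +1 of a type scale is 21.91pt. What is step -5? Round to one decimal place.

The gap is -5 − (1) = -6 steps, so the factor is 1.147^-6.
21.91 ÷ 1.147⁶ = 21.91 ÷ 2.27709 ≈ 9.622

9.6pt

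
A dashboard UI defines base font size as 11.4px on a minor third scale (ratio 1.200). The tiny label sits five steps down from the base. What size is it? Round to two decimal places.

11.4 ÷ 1.200⁵ = 11.4 ÷ 2.48832 ≈ 4.58

4.58px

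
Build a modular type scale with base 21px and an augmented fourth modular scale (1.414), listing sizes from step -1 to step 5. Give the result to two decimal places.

Step -1: 21.0 ÷ 1.414 = 14.85
Step 0: 21px
Step 1: 21.0 × 1.414 = 29.69
Step 2: 21.0 × 1.414² = 41.99
Step 3: 21.0 × 1.414³ = 59.37
Step 4: 21.0 × 1.414⁴ = 83.95
Step 5: 21.0 × 1.414⁵ = 118.70

14.85px, 21.00px, 29.69px, 41.99px, 59.37px, 83.95px, 118.70px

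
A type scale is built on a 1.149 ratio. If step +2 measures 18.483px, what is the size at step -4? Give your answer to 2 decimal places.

18.483 ÷ 1.149⁶ = 18.483 ÷ 2.30102 ≈ 8.033

8.03px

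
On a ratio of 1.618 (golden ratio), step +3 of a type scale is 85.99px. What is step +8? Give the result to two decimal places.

85.99 × 1.618⁵ = 85.99 × 11.08901 ≈ 953.544

953.54px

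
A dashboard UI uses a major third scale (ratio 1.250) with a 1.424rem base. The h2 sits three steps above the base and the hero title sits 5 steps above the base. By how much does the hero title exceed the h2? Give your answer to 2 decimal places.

Step 3: 1.424 × 1.250³ = 2.7812rem
Step 5: 1.424 × 1.250⁵ = 4.3457rem
Difference: 4.3457 − 2.7812 = 1.5645rem

1.56rem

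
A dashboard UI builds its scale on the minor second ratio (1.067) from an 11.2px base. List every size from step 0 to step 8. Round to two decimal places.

11.20px, 11.95px, 12.75px, 13.61px, 14.52px, 15.49px, 16.53px, 17.63px, 18.82px

Step 0: 11.2px
Step 1: 11.2 × 1.067 = 11.95
Step 2: 11.2 × 1.067² = 12.75
Step 3: 11.2 × 1.067³ = 13.61
Step 4: 11.2 × 1.067⁴ = 14.52
Step 5: 11.2 × 1.067⁵ = 15.49
Step 6: 11.2 × 1.067⁶ = 16.53
Step 7: 11.2 × 1.067⁷ = 17.63
Step 8: 11.2 × 1.067⁸ = 18.82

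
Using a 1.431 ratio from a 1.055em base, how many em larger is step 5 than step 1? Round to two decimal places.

Step 1: 1.055 × 1.431 = 1.5097em
Step 5: 1.055 × 1.431⁵ = 6.3307em
Difference: 6.3307 − 1.5097 = 4.8210em

4.82em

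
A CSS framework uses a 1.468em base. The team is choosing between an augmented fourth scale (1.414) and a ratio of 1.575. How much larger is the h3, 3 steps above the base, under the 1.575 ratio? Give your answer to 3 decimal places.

Augmented fourth: 1.468 × 1.414³ = 4.15025em
At 1.575: 1.468 × 1.575³ = 5.73545em
Difference: 5.73545 − 4.15025 = 1.58520em

1.585em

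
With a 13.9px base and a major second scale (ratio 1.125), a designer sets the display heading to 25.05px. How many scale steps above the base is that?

5

1.125ⁿ = 25.05 / 13.9 = 1.8022
n = ln(1.8022) / ln(1.125) = 0.5890 / 0.1178 ≈ 5.00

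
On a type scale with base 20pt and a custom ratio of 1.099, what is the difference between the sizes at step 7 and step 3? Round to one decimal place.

Step 3: 20.0 × 1.099³ = 26.547pt
Step 7: 20.0 × 1.099⁷ = 38.727pt
Difference: 38.727 − 26.547 = 12.180pt

12.2pt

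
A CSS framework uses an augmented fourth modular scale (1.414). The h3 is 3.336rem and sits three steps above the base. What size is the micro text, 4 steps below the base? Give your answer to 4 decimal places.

3.336 ÷ 1.414⁷ = 3.336 ÷ 11.30175 ≈ 0.2952

0.2952rem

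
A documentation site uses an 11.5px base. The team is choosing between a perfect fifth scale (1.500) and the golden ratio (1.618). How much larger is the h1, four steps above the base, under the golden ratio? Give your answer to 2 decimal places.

20.60px

Perfect fifth: 11.5 × 1.500⁴ = 58.2188px
Golden ratio: 11.5 × 1.618⁴ = 78.8155px
Difference: 78.8155 − 58.2188 = 20.5967px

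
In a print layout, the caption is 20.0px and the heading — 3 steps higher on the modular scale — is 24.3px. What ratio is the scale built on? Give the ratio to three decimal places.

1.067

The ratio satisfies 20.0 × r³ = 24.3, so r = (24.3 / 20.0)^(1/3).
r = 1.2150^(1/3) ≈ 1.0671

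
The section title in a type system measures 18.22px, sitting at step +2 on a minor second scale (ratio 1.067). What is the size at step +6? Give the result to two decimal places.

23.62px

Moving from step +2 to step +6 is 4 steps up, so multiply by r⁴.
18.22 × 1.067⁴ = 18.22 × 1.29616 ≈ 23.616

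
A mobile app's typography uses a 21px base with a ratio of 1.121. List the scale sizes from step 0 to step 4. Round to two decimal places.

Step 0: 21px
Step 1: 21.0 × 1.121 = 23.54
Step 2: 21.0 × 1.121² = 26.39
Step 3: 21.0 × 1.121³ = 29.58
Step 4: 21.0 × 1.121⁴ = 33.16

21.00px, 23.54px, 26.39px, 29.58px, 33.16px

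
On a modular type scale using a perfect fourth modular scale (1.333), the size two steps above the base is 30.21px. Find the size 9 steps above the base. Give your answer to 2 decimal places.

Moving from step +2 to step +9 is 7 steps up, so multiply by r⁷.
30.21 × 1.333⁷ = 30.21 × 7.47844 ≈ 225.924

225.92px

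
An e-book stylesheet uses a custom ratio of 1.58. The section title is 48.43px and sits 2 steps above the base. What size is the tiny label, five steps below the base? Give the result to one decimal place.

The gap is -5 − (2) = -7 steps, so the factor is 1.58^-7.
48.43 ÷ 1.58⁷ = 48.43 ÷ 24.58100 ≈ 1.970

2.0px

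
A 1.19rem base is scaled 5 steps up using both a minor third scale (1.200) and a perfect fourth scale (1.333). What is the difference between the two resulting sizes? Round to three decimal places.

Minor third: 1.19 × 1.200⁵ = 2.96110rem
Perfect fourth: 1.19 × 1.333⁵ = 5.00839rem
Difference: 5.00839 − 2.96110 = 2.04729rem

2.047rem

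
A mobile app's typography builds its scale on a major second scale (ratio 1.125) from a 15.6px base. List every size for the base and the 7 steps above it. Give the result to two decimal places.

Step 0: 15.6px
Step 1: 15.6 × 1.125 = 17.55
Step 2: 15.6 × 1.125² = 19.74
Step 3: 15.6 × 1.125³ = 22.21
Step 4: 15.6 × 1.125⁴ = 24.99
Step 5: 15.6 × 1.125⁵ = 28.11
Step 6: 15.6 × 1.125⁶ = 31.63
Step 7: 15.6 × 1.125⁷ = 35.58

15.60px, 17.55px, 19.74px, 22.21px, 24.99px, 28.11px, 31.63px, 35.58px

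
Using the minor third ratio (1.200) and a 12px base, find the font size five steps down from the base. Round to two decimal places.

4.82px

Each step on a modular scale multiplies by the ratio, so the size n steps from the base is base × ratioⁿ.
12.0 ÷ 1.200⁵ = 12.0 ÷ 2.48832 ≈ 4.82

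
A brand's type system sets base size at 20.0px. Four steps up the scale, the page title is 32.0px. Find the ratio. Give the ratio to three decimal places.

r⁴ = 32.0 / 20.0, so r = (32.0/20.0)^(1/4).
r = 1.6000^(1/4) ≈ 1.1247

1.125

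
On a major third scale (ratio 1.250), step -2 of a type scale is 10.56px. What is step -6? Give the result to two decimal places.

4.33px

Moving from step -2 to step -6 is 4 steps down, so divide by r⁴.
10.56 ÷ 1.250⁴ = 10.56 ÷ 2.44141 ≈ 4.325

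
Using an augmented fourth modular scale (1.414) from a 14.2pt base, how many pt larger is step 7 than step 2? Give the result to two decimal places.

Step 2: 14.2 × 1.414² = 28.3914pt
Step 7: 14.2 × 1.414⁷ = 160.4849pt
Difference: 160.4849 − 28.3914 = 132.0935pt

132.09pt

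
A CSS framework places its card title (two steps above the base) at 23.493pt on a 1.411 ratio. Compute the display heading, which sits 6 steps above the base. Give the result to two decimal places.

23.493 × 1.411⁴ = 23.493 × 3.96377 ≈ 93.121

93.12pt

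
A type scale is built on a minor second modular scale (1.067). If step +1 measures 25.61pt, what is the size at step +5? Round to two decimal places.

25.61 × 1.067⁴ = 25.61 × 1.29616 ≈ 33.195

33.19pt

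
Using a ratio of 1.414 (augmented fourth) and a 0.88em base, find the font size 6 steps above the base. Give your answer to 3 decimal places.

0.88 × 1.414⁶ = 0.88 × 7.99275 ≈ 7.034

7.034em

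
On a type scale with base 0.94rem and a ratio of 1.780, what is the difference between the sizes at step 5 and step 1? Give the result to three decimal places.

Step 1: 0.94 × 1.780 = 1.67320rem
Step 5: 0.94 × 1.780⁵ = 16.79685rem
Difference: 16.79685 − 1.67320 = 15.12365rem

15.124rem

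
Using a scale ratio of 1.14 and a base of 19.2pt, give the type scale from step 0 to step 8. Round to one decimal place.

Step 0: 19.2pt
Step 1: 19.2 × 1.14 = 21.9
Step 2: 19.2 × 1.14² = 25.0
Step 3: 19.2 × 1.14³ = 28.4
Step 4: 19.2 × 1.14⁴ = 32.4
Step 5: 19.2 × 1.14⁵ = 37.0
Step 6: 19.2 × 1.14⁶ = 42.1
Step 7: 19.2 × 1.14⁷ = 48.0
Step 8: 19.2 × 1.14⁸ = 54.8

19.2pt, 21.9pt, 25.0pt, 28.4pt, 32.4pt, 37.0pt, 42.1pt, 48.0pt, 54.8pt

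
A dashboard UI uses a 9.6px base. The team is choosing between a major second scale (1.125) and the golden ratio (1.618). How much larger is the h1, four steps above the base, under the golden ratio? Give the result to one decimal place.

50.4px

Major second: 9.6 × 1.125⁴ = 15.377px
Golden ratio: 9.6 × 1.618⁴ = 65.794px
Difference: 65.794 − 15.377 = 50.417px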